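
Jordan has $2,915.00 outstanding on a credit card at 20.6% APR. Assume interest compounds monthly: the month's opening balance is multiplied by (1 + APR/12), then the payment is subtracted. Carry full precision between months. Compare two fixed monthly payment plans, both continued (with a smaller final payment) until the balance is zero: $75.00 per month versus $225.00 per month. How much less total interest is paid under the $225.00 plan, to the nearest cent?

$1,522.66

Monthly rate r = 20.6%/12 = 1.71667% = 0.0171667.
At $75.00/mo: n = ⌈−ln(1 − rB₀/P)/ln(1+r)⌉ = 65 payments (last $48.19); total interest = total paid − $2,915.00 = $1,933.19.
At $225.00/mo: 15 payments (last $175.53); total interest $410.53.
Interest saved = $1,933.19 − $410.53 = $1,522.66.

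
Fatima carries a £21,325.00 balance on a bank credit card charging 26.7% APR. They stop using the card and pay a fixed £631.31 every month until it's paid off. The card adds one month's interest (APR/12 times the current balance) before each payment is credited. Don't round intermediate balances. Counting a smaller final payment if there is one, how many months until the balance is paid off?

Monthly rate r = 26.7%/12 = 2.225% = 0.02225.
Recurrence: B ← B·(1+r) − £631.31.
Month 1: interest £474.48; balance after payment £21,168.17.
Month 2: interest £470.99; balance after payment £21,007.85.
Closed form: n = −ln(1 − rB₀/P)/ln(1+r) = −ln(0.24842)/ln(1.02225) ≈ 63.284, so the balance reaches zero during payment 64.

64 payments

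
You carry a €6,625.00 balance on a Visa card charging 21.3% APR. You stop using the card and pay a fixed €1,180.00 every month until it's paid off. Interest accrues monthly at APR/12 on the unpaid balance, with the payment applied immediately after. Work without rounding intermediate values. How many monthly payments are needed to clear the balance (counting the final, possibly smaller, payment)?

Monthly rate r = 21.3%/12 = 1.775% = 0.01775.
Recurrence: B ← B·(1+r) − €1,180.00.
Month 1: interest €117.59; balance after payment €5,562.59.
Month 2: interest €98.74; balance after payment €4,481.33.
Month 3: interest €79.54; balance after payment €3,380.87.
Month 4: interest €60.01; balance after payment €2,260.88.
Month 5: interest €40.13; balance after payment €1,121.01.
Month 6: interest €19.90; balance after payment €0.00.

6 payments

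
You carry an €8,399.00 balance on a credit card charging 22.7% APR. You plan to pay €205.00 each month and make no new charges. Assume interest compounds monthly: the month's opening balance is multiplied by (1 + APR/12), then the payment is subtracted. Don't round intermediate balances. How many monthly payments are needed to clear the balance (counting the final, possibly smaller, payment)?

Monthly rate r = 22.7%/12 = 1.89167% = 0.0189167.
Recurrence: B ← B·(1+r) − €205.00.
Month 1: interest €158.88; balance after payment €8,352.88.
Month 2: interest €158.01; balance after payment €8,305.89.
Closed form: n = −ln(1 − rB₀/P)/ln(1+r) = −ln(0.22497)/ln(1.01892) ≈ 79.605, so the balance reaches zero during payment 80.

80 months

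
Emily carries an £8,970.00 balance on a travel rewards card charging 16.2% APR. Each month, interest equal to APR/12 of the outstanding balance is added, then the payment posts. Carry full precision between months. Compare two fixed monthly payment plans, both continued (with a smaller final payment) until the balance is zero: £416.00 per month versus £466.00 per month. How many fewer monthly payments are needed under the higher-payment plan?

3 fewer payments

Monthly rate r = 16.2%/12 = 1.35% = 0.0135.
At £416.00/mo: n = ⌈−ln(1 − rB₀/P)/ln(1+r)⌉ = 26 payments (last £273.31); total interest = total paid − £8,970.00 = £1,703.31.
At £466.00/mo: 23 payments (last £205.92); total interest £1,487.92.
Payments saved = 26 − 23 = 3.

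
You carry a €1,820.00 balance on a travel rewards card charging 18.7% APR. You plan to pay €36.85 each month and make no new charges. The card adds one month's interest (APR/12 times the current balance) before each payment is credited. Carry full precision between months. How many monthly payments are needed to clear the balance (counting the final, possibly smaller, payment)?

95 months

Monthly rate r = 18.7%/12 = 1.55833% = 0.0155833.
Recurrence: B ← B·(1+r) − €36.85.
Month 1: interest €28.36; balance after payment €1,811.51.
Month 2: interest €28.23; balance after payment €1,802.89.
Closed form: n = −ln(1 − rB₀/P)/ln(1+r) = −ln(0.23035)/ln(1.01558) ≈ 94.946, so the balance reaches zero during payment 95.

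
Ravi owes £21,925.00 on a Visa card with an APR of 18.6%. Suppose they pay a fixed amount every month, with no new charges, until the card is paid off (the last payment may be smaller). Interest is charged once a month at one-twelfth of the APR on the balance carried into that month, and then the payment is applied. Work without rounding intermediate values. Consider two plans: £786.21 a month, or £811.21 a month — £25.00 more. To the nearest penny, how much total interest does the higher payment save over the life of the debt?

£302.73

Monthly rate r = 18.6%/12 = 1.55% = 0.0155.
At £786.21/mo: n = ⌈−ln(1 − rB₀/P)/ln(1+r)⌉ = 37 payments (last £632.25); total interest = total paid − £21,925.00 = £7,010.81.
At £811.21/mo: 36 payments (last £240.73); total interest £6,708.08.
Interest saved = £7,010.81 − £6,708.08 = £302.73.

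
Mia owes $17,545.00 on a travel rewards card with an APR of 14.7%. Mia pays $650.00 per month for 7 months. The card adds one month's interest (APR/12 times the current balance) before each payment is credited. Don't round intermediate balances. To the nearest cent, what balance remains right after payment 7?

$14,385.25

Monthly rate r = 14.7%/12 = 1.225% = 0.01225.
Each month: B ← B·(1+r) − $650.00.
Month 1: interest $214.93; balance after payment $17,109.93.
Month 2: interest $209.60; balance after payment $16,669.52.
Month 3: interest $204.20; balance after payment $16,223.72.
Month 4: interest $198.74; balance after payment $15,772.47.
Month 5: interest $193.21; balance after payment $15,315.68.
Month 6: interest $187.62; balance after payment $14,853.29.
Month 7: interest $181.95; balance after payment $14,385.25.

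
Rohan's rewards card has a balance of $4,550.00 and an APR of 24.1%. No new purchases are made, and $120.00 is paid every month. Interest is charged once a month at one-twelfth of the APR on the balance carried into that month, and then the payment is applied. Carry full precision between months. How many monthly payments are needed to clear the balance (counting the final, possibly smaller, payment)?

73 payments

Monthly rate r = 24.1%/12 = 2.00833% = 0.0200833.
Recurrence: B ← B·(1+r) − $120.00.
Month 1: interest $91.38; balance after payment $4,521.38.
Month 2: interest $90.80; balance after payment $4,492.18.
Closed form: n = −ln(1 − rB₀/P)/ln(1+r) = −ln(0.23851)/ln(1.02008) ≈ 72.085, so the balance reaches zero during payment 73.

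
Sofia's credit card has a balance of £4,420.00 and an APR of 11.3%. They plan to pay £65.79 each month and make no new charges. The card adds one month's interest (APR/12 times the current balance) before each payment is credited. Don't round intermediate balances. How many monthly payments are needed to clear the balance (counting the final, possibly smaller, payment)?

107 months

Monthly rate r = 11.3%/12 = 0.941667% = 0.00941667.
Recurrence: B ← B·(1+r) − £65.79.
Month 1: interest £41.62; balance after payment £4,395.83.
Month 2: interest £41.39; balance after payment £4,371.44.
Closed form: n = −ln(1 − rB₀/P)/ln(1+r) = −ln(0.36736)/ln(1.00942) ≈ 106.846, so the balance reaches zero during payment 107.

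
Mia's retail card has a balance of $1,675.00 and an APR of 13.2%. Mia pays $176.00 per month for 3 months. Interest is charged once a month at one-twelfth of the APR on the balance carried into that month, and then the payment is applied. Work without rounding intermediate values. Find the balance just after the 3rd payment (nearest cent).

Monthly rate r = 13.2%/12 = 1.1% = 0.011.
Each month: B ← B·(1+r) − $176.00.
Month 1: interest $18.42; balance after payment $1,517.42.
Month 2: interest $16.69; balance after payment $1,358.12.
Month 3: interest $14.94; balance after payment $1,197.06.

$1,197.06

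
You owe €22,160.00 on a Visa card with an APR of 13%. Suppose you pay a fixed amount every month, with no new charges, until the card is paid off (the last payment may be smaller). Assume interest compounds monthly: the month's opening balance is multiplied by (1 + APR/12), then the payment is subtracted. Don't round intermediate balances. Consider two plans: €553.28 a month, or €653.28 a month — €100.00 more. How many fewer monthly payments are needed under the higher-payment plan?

Monthly rate r = 13%/12 = 1.08333% = 0.0108333.
At €553.28/mo: n = ⌈−ln(1 − rB₀/P)/ln(1+r)⌉ = 53 payments (last €445.96); total interest = total paid − €22,160.00 = €7,056.52.
At €653.28/mo: 43 payments (last €333.66); total interest €5,611.42.
Payments saved = 53 − 43 = 10.

10 fewer payments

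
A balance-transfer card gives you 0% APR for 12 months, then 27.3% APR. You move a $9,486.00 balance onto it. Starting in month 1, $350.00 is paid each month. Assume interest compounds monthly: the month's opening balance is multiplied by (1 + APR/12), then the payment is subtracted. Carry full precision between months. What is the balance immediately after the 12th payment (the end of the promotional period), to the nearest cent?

$5,286.00

Promo months 1–12 at r₀ = 0%/12 = 0; months 13+ at r₁ = 27.3%/12 = 0.02275.
After month 12 (no interest yet): B = $9,486.00 − 12·$350.00 = $5,286.00.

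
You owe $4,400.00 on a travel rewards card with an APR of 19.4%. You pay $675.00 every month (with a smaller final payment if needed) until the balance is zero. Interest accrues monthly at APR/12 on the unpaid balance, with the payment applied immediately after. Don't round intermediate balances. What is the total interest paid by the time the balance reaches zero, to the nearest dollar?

Monthly rate r = 19.4%/12 = 1.61667% = 0.0161667.
Payoff takes n = ⌈−ln(1 − rB₀/P)/ln(1+r)⌉ = ⌈6.944⌉ = 7 payments; the last is $637.31.
Total paid = 6·$675.00 + $637.31 = $4,687.31.
Total interest = total paid − principal = $4,687.31 − $4,400.00 = $287.31.

$287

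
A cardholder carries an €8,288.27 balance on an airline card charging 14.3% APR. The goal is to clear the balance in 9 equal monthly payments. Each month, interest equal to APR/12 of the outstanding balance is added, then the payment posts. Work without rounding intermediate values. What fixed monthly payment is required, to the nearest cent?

Monthly rate r = 14.3%/12 = 1.19167% = 0.0119167.
Level-payment amortization: P = B₀·r / (1 − (1+r)^(−n)) = 8288.27·0.0119167 / (1 − 1.01192^(−9)).
Denominator 1 − (1+r)^(−9) = 0.101129227.
P = 98.7686 / 0.101129227 ≈ 976.66.

€976.66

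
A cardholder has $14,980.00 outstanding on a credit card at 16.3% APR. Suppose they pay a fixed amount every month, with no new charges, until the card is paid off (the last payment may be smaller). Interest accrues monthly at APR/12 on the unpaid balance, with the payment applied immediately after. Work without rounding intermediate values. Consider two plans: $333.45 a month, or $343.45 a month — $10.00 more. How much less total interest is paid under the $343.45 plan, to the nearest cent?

$436.11

Monthly rate r = 16.3%/12 = 1.35833% = 0.0135833.
At $333.45/mo: n = ⌈−ln(1 − rB₀/P)/ln(1+r)⌉ = 70 payments (last $277.98); total interest = total paid − $14,980.00 = $8,306.03.
At $343.45/mo: 67 payments (last $182.22); total interest $7,869.92.
Interest saved = $8,306.03 − $7,869.92 = $436.11.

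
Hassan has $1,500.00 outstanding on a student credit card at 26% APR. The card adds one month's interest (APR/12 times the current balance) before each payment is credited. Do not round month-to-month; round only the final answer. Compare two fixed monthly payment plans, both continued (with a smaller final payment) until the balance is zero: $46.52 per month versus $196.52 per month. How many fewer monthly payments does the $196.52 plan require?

Monthly rate r = 26%/12 = 2.16667% = 0.0216667.
At $46.52/mo: n = ⌈−ln(1 − rB₀/P)/ln(1+r)⌉ = 56 payments (last $44.42); total interest = total paid − $1,500.00 = $1,103.02.
At $196.52/mo: 9 payments (last $85.72); total interest $157.88.
Payments saved = 56 − 9 = 47.

47 fewer payments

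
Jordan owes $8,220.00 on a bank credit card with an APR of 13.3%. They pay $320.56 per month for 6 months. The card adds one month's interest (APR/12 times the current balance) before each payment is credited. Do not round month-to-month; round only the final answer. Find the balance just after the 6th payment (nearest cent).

$6,804.55

Monthly rate r = 13.3%/12 = 1.10833% = 0.0110833.
Each month: B ← B·(1+r) − $320.56.
Month 1: interest $91.11; balance after payment $7,990.54.
Month 2: interest $88.56; balance after payment $7,758.55.
Month 3: interest $85.99; balance after payment $7,523.98.
Month 4: interest $83.39; balance after payment $7,286.81.
Month 5: interest $80.76; balance after payment $7,047.01.
Month 6: interest $78.10; balance after payment $6,804.55.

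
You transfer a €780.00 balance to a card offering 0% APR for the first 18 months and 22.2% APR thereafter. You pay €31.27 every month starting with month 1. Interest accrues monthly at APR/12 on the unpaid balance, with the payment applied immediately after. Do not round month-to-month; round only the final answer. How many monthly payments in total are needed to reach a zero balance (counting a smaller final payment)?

26 months

Promo months 1–18 at r₀ = 0%/12 = 0; months 19+ at r₁ = 22.2%/12 = 0.0185.
After month 18 (no interest yet): B = €780.00 − 18·€31.27 = €217.14.
Then at r₁ with €31.27/mo: n₂ = −ln(1 − r₁·B/P)/ln(1+r₁) ≈ 7.50 → 8 more payments.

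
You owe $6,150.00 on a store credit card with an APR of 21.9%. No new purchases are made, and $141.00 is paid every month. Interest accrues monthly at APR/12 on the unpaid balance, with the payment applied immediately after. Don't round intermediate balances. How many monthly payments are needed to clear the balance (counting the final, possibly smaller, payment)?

Monthly rate r = 21.9%/12 = 1.825% = 0.01825.
Recurrence: B ← B·(1+r) − $141.00.
Month 1: interest $112.24; balance after payment $6,121.24.
Month 2: interest $111.71; balance after payment $6,091.95.
Closed form: n = −ln(1 − rB₀/P)/ln(1+r) = −ln(0.20399)/ln(1.01825) ≈ 87.899, so the balance reaches zero during payment 88.

88 payments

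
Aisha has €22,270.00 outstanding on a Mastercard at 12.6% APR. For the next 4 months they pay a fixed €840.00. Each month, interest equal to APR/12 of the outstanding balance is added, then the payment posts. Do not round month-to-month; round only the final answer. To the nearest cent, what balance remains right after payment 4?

€19,806.88

Monthly rate r = 12.6%/12 = 1.05% = 0.0105.
Each month: B ← B·(1+r) − €840.00.
Month 1: interest €233.83; balance after payment €21,663.83.
Month 2: interest €227.47; balance after payment €21,051.31.
Month 3: interest €221.04; balance after payment €20,432.34.
Month 4: interest €214.54; balance after payment €19,806.88.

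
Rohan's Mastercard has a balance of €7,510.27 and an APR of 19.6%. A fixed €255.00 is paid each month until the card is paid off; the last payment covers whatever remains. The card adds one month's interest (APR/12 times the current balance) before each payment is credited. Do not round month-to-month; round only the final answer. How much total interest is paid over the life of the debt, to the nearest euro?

€2,814

Monthly rate r = 19.6%/12 = 1.63333% = 0.0163333.
Payoff takes n = ⌈−ln(1 − rB₀/P)/ln(1+r)⌉ = ⌈40.487⌉ = 41 payments; the last is €124.74.
Total paid = 40·€255.00 + €124.74 = €10,324.74.
Total interest = total paid − principal = €10,324.74 − €7,510.27 = €2,814.47.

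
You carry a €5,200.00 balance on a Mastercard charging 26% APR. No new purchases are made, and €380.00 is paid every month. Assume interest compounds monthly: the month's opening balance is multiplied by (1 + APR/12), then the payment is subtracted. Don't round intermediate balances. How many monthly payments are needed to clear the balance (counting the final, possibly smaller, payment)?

17 months

Monthly rate r = 26%/12 = 2.16667% = 0.0216667.
Recurrence: B ← B·(1+r) − €380.00.
Month 1: interest €112.67; balance after payment €4,932.67.
Month 2: interest €106.87; balance after payment €4,659.54.
Closed form: n = −ln(1 − rB₀/P)/ln(1+r) = −ln(0.70351)/ln(1.02167) ≈ 16.406, so the balance reaches zero during payment 17.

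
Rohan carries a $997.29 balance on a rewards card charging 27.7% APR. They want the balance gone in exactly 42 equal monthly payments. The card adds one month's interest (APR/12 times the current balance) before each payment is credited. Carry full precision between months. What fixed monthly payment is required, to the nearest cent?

$37.34

Monthly rate r = 27.7%/12 = 2.30833% = 0.0230833.
Level-payment amortization: P = B₀·r / (1 − (1+r)^(−n)) = 997.29·0.0230833 / (1 − 1.02308^(−42)).
Denominator 1 − (1+r)^(−42) = 0.61652453.
P = 23.0208 / 0.61652453 ≈ 37.34.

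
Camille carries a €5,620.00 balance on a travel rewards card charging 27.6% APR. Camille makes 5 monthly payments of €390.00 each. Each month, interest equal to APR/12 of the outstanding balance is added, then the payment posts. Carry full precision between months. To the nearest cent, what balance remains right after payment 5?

€4,254.93

Monthly rate r = 27.6%/12 = 2.3% = 0.023.
Each month: B ← B·(1+r) − €390.00.
Month 1: interest €129.26; balance after payment €5,359.26.
Month 2: interest €123.26; balance after payment €5,092.52.
Month 3: interest €117.13; balance after payment €4,819.65.
Month 4: interest €110.85; balance after payment €4,540.50.
Month 5: interest €104.43; balance after payment €4,254.93.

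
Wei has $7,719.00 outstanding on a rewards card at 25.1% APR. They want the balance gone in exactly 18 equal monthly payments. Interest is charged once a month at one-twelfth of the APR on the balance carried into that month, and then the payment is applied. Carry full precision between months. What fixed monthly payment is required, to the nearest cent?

$519.03

Monthly rate r = 25.1%/12 = 2.09167% = 0.0209167.
Level-payment amortization: P = B₀·r / (1 − (1+r)^(−n)) = 7719.00·0.0209167 / (1 − 1.02092^(−18)).
Denominator 1 − (1+r)^(−18) = 0.311070612.
P = 161.456 / 0.311070612 ≈ 519.03.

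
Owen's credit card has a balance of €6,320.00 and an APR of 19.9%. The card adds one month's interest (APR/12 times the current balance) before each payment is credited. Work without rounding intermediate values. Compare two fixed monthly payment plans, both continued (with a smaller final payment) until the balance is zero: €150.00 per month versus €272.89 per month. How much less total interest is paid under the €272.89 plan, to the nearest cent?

Monthly rate r = 19.9%/12 = 1.65833% = 0.0165833.
At €150.00/mo: n = ⌈−ln(1 − rB₀/P)/ln(1+r)⌉ = 73 payments (last €141.23); total interest = total paid − €6,320.00 = €4,621.23.
At €272.89/mo: 30 payments (last €127.26); total interest €1,721.07.
Interest saved = €4,621.23 − €1,721.07 = €2,900.16.

€2,900.16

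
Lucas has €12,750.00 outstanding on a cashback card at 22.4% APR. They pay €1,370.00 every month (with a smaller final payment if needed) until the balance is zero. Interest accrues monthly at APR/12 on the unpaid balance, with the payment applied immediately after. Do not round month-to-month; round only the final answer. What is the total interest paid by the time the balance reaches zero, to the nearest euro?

Monthly rate r = 22.4%/12 = 1.86667% = 0.0186667.
Payoff takes n = ⌈−ln(1 − rB₀/P)/ln(1+r)⌉ = ⌈10.318⌉ = 11 payments; the last is €438.24.
Total paid = 10·€1,370.00 + €438.24 = €14,138.24.
Total interest = total paid − principal = €14,138.24 − €12,750.00 = €1,388.24.

€1,388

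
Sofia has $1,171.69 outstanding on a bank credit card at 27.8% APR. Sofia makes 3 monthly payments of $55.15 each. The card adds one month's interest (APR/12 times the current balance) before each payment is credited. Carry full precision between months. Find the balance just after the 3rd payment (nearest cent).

$1,085.71

Monthly rate r = 27.8%/12 = 2.31667% = 0.0231667.
Each month: B ← B·(1+r) − $55.15.
Month 1: interest $27.14; balance after payment $1,143.68.
Month 2: interest $26.50; balance after payment $1,115.03.
Month 3: interest $25.83; balance after payment $1,085.71.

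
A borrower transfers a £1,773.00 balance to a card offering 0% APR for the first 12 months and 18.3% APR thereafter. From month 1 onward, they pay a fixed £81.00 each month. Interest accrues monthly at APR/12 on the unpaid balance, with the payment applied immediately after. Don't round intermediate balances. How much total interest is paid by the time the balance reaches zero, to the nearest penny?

Promo months 1–12 at r₀ = 0%/12 = 0; months 13+ at r₁ = 18.3%/12 = 0.01525.
After month 12 (no interest yet): B = £1,773.00 − 12·£81.00 = £801.00.
Then at r₁ with £81.00/mo: n₂ = −ln(1 − r₁·B/P)/ln(1+r₁) ≈ 10.80 → 11 more payments.
Total paid = 22·£81.00 + £64.95 = £1,846.95; interest = £1,846.95 − £1,773.00 = £73.95.

£73.95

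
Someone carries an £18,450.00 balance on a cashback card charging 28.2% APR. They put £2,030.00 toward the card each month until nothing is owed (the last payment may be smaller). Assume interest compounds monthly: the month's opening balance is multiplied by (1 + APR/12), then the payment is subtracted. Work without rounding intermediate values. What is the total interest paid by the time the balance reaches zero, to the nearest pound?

£2,553

Monthly rate r = 28.2%/12 = 2.35% = 0.0235.
Payoff takes n = ⌈−ln(1 − rB₀/P)/ln(1+r)⌉ = ⌈10.344⌉ = 11 payments; the last is £703.41.
Total paid = 10·£2,030.00 + £703.41 = £21,003.41.
Total interest = total paid − principal = £21,003.41 − £18,450.00 = £2,553.41.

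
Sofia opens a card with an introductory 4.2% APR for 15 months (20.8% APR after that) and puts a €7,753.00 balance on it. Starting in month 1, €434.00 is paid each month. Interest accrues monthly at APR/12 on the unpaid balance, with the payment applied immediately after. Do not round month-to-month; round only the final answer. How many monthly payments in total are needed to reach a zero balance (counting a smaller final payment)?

19 months

Promo months 1–15 at r₀ = 4.2%/12 = 0.0035; months 16+ at r₁ = 20.8%/12 = 0.0173333.
After month 15: iterate B ← B·(1+r₀) − €434.00 for 15 months → €1,498.22.
Then at r₁ with €434.00/mo: n₂ = −ln(1 − r₁·B/P)/ln(1+r₁) ≈ 3.59 → 4 more payments.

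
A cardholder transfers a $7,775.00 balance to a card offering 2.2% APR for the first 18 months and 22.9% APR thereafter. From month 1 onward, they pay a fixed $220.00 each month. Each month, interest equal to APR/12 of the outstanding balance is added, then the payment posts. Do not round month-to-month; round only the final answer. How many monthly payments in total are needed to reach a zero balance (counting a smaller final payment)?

41 months

Promo months 1–18 at r₀ = 2.2%/12 = 0.00183333; months 19+ at r₁ = 22.9%/12 = 0.0190833.
After month 18: iterate B ← B·(1+r₀) − $220.00 for 18 months → $4,013.30.
Then at r₁ with $220.00/mo: n₂ = −ln(1 − r₁·B/P)/ln(1+r₁) ≈ 22.64 → 23 more payments.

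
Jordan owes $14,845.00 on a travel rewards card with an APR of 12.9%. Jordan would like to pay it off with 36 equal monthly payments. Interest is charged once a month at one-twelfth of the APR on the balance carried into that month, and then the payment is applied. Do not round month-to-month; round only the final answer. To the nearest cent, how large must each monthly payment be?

$499.47

Monthly rate r = 12.9%/12 = 1.075% = 0.01075.
Level-payment amortization: P = B₀·r / (1 − (1+r)^(−n)) = 14845.00·0.01075 / (1 − 1.01075^(−36)).
Denominator 1 − (1+r)^(−36) = 0.319504904.
P = 159.584 / 0.319504904 ≈ 499.47.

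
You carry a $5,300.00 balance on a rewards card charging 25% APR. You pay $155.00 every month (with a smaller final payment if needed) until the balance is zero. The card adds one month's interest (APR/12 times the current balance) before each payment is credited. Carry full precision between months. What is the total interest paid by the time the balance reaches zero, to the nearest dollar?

Monthly rate r = 25%/12 = 2.08333% = 0.0208333.
Payoff takes n = ⌈−ln(1 − rB₀/P)/ln(1+r)⌉ = ⌈60.432⌉ = 61 payments; the last is $67.35.
Total paid = 60·$155.00 + $67.35 = $9,367.35.
Total interest = total paid − principal = $9,367.35 − $5,300.00 = $4,067.35.

$4,067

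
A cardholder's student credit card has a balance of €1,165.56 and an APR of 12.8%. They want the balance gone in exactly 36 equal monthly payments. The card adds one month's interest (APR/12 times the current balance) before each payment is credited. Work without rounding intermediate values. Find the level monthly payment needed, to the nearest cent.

€39.16

Monthly rate r = 12.8%/12 = 1.06667% = 0.0106667.
Level-payment amortization: P = B₀·r / (1 − (1+r)^(−n)) = 1165.56·0.0106667 / (1 − 1.01067^(−36)).
Denominator 1 − (1+r)^(−36) = 0.317482047.
P = 12.4326 / 0.317482047 ≈ 39.16.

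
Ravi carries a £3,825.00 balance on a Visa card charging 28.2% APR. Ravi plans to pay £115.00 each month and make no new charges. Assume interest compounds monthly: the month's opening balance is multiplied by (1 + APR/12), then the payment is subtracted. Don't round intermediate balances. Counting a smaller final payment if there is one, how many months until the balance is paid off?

Monthly rate r = 28.2%/12 = 2.35% = 0.0235.
Recurrence: B ← B·(1+r) − £115.00.
Month 1: interest £89.89; balance after payment £3,799.89.
Month 2: interest £89.30; balance after payment £3,774.18.
Closed form: n = −ln(1 − rB₀/P)/ln(1+r) = −ln(0.21837)/ln(1.0235) ≈ 65.505, so the balance reaches zero during payment 66.

66 payments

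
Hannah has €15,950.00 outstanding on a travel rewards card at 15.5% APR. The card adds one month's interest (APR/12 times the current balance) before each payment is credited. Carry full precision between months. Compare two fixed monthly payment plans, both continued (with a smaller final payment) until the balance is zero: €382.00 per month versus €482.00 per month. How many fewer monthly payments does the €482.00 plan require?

17 fewer payments

Monthly rate r = 15.5%/12 = 1.29167% = 0.0129167.
At €382.00/mo: n = ⌈−ln(1 − rB₀/P)/ln(1+r)⌉ = 61 payments (last €149.93); total interest = total paid − €15,950.00 = €7,119.93.
At €482.00/mo: 44 payments (last €217.04); total interest €4,993.04.
Payments saved = 61 − 44 = 17.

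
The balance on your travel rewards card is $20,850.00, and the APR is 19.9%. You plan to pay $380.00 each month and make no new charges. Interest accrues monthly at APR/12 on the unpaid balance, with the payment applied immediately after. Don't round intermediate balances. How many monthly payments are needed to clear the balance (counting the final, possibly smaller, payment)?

147 payments

Monthly rate r = 19.9%/12 = 1.65833% = 0.0165833.
Recurrence: B ← B·(1+r) − $380.00.
Month 1: interest $345.76; balance after payment $20,815.76.
Month 2: interest $345.19; balance after payment $20,780.96.
Closed form: n = −ln(1 − rB₀/P)/ln(1+r) = −ln(0.090099)/ln(1.01658) ≈ 146.337, so the balance reaches zero during payment 147.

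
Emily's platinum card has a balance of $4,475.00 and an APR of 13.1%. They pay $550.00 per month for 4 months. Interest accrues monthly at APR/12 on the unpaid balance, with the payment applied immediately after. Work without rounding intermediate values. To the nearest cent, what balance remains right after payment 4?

Monthly rate r = 13.1%/12 = 1.09167% = 0.0109167.
Each month: B ← B·(1+r) − $550.00.
Month 1: interest $48.85; balance after payment $3,973.85.
Month 2: interest $43.38; balance after payment $3,467.23.
Month 3: interest $37.85; balance after payment $2,955.08.
Month 4: interest $32.26; balance after payment $2,437.34.

$2,437.34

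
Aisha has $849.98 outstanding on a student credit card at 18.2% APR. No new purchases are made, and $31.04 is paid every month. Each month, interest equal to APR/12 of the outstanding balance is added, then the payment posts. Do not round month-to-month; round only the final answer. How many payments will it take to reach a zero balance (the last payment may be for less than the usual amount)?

Monthly rate r = 18.2%/12 = 1.51667% = 0.0151667.
Recurrence: B ← B·(1+r) − $31.04.
Month 1: interest $12.89; balance after payment $831.83.
Month 2: interest $12.62; balance after payment $813.41.
Closed form: n = −ln(1 − rB₀/P)/ln(1+r) = −ln(0.58469)/ln(1.01517) ≈ 35.653, so the balance reaches zero during payment 36.

36 months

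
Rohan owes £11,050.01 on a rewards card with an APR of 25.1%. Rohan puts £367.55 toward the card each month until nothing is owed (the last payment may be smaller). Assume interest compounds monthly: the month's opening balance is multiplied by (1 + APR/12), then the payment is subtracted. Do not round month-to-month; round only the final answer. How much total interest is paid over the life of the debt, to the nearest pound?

Monthly rate r = 25.1%/12 = 2.09167% = 0.0209167.
Payoff takes n = ⌈−ln(1 − rB₀/P)/ln(1+r)⌉ = ⌈47.878⌉ = 48 payments; the last is £323.08.
Total paid = 47·£367.55 + £323.08 = £17,597.93.
Total interest = total paid − principal = £17,597.93 − £11,050.01 = £6,547.92.

£6,548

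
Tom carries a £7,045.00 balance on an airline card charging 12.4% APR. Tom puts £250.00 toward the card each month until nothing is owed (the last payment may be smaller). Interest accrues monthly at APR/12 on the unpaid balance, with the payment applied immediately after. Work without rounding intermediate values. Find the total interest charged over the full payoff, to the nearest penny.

£1,325.02

Monthly rate r = 12.4%/12 = 1.03333% = 0.0103333.
Payoff takes n = ⌈−ln(1 − rB₀/P)/ln(1+r)⌉ = ⌈33.479⌉ = 34 payments; the last is £120.02.
Total paid = 33·£250.00 + £120.02 = £8,370.02.
Total interest = total paid − principal = £8,370.02 − £7,045.00 = £1,325.02.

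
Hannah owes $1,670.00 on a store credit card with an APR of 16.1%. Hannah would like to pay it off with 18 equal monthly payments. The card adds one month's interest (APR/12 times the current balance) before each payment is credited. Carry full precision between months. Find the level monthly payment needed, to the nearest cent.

$105.05

Monthly rate r = 16.1%/12 = 1.34167% = 0.0134167.
Level-payment amortization: P = B₀·r / (1 − (1+r)^(−n)) = 1670.00·0.0134167 / (1 − 1.01342^(−18)).
Denominator 1 − (1+r)^(−18) = 0.213288975.
P = 22.4058 / 0.213288975 ≈ 105.05.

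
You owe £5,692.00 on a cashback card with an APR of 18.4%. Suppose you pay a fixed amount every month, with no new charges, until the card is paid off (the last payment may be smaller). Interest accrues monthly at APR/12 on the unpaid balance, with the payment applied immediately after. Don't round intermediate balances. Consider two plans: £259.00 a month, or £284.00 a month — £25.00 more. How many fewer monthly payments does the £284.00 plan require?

3 fewer payments

Monthly rate r = 18.4%/12 = 1.53333% = 0.0153333.
At £259.00/mo: n = ⌈−ln(1 − rB₀/P)/ln(1+r)⌉ = 28 payments (last £1.53); total interest = total paid − £5,692.00 = £1,302.53.
At £284.00/mo: 25 payments (last £37.05); total interest £1,161.05.
Payments saved = 28 − 25 = 3.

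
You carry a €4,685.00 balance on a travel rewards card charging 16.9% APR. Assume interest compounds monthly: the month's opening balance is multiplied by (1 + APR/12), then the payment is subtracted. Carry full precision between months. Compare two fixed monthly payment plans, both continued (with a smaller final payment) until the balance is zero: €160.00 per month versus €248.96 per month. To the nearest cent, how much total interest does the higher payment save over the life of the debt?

€601.21

Monthly rate r = 16.9%/12 = 1.40833% = 0.0140833.
At €160.00/mo: n = ⌈−ln(1 − rB₀/P)/ln(1+r)⌉ = 39 payments (last €2.74); total interest = total paid − €4,685.00 = €1,397.74.
At €248.96/mo: 23 payments (last €4.41); total interest €796.53.
Interest saved = €1,397.74 − €796.53 = €601.21.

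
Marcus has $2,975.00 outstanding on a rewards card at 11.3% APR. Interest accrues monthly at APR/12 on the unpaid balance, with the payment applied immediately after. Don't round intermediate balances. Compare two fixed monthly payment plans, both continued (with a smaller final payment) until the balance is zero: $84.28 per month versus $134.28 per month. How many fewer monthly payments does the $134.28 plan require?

Monthly rate r = 11.3%/12 = 0.941667% = 0.00941667.
At $84.28/mo: n = ⌈−ln(1 − rB₀/P)/ln(1+r)⌉ = 44 payments (last $9.41); total interest = total paid − $2,975.00 = $658.45.
At $134.28/mo: 25 payments (last $129.60); total interest $377.32.
Payments saved = 44 − 25 = 19.

19 fewer payments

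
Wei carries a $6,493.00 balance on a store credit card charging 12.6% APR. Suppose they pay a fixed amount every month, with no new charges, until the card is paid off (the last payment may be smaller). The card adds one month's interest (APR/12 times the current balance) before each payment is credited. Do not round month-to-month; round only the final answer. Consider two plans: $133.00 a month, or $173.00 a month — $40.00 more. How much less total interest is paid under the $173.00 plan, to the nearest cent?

Monthly rate r = 12.6%/12 = 1.05% = 0.0105.
At $133.00/mo: n = ⌈−ln(1 − rB₀/P)/ln(1+r)⌉ = 69 payments (last $107.11); total interest = total paid − $6,493.00 = $2,658.11.
At $173.00/mo: 48 payments (last $167.09); total interest $1,805.09.
Interest saved = $2,658.11 − $1,805.09 = $853.02.

$853.02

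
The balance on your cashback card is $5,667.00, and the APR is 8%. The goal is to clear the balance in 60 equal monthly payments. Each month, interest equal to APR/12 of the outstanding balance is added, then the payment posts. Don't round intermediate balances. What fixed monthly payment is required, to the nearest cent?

Monthly rate r = 8%/12 = 0.666667% = 0.00666667.
Level-payment amortization: P = B₀·r / (1 − (1+r)^(−n)) = 5667.00·0.00666667 / (1 − 1.00667^(−60)).
Denominator 1 − (1+r)^(−60) = 0.328789556.
P = 37.78 / 0.328789556 ≈ 114.91.

$114.91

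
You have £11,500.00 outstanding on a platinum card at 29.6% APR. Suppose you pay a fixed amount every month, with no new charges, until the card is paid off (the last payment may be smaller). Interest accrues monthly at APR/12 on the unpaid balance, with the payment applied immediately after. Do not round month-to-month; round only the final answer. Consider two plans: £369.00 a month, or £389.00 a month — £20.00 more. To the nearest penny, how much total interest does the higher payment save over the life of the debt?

£1,316.28

Monthly rate r = 29.6%/12 = 2.46667% = 0.0246667.
At £369.00/mo: n = ⌈−ln(1 − rB₀/P)/ln(1+r)⌉ = 61 payments (last £33.53); total interest = total paid − £11,500.00 = £10,673.53.
At £389.00/mo: 54 payments (last £240.25); total interest £9,357.25.
Interest saved = £10,673.53 − £9,357.25 = £1,316.28.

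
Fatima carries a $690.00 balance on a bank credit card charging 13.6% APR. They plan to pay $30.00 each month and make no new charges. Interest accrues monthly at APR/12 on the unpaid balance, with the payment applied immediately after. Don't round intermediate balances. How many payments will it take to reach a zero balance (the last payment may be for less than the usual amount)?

Monthly rate r = 13.6%/12 = 1.13333% = 0.0113333.
Recurrence: B ← B·(1+r) − $30.00.
Month 1: interest $7.82; balance after payment $667.82.
Month 2: interest $7.57; balance after payment $645.39.
Closed form: n = −ln(1 − rB₀/P)/ln(1+r) = −ln(0.73933)/ln(1.01133) ≈ 26.798, so the balance reaches zero during payment 27.

27 months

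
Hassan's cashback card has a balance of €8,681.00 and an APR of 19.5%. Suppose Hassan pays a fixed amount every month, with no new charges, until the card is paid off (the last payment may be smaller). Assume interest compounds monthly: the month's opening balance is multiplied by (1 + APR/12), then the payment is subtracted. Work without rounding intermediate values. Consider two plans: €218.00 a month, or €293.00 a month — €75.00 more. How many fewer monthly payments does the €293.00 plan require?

24 fewer payments

Monthly rate r = 19.5%/12 = 1.625% = 0.01625.
At €218.00/mo: n = ⌈−ln(1 − rB₀/P)/ln(1+r)⌉ = 65 payments (last €134.44); total interest = total paid − €8,681.00 = €5,405.44.
At €293.00/mo: 41 payments (last €217.72); total interest €3,256.72.
Payments saved = 65 − 41 = 24.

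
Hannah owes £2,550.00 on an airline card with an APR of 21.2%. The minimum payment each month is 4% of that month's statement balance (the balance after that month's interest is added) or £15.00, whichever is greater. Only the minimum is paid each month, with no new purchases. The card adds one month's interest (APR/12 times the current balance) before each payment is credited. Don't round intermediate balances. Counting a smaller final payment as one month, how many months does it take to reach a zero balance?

Monthly rate r = 21.2%/12 = 1.76667% = 0.0176667.
While 4% of the post-interest balance exceeds £15.00, each month B ← (B·(1+r))·(1 − 0.04), i.e. B shrinks by the factor (1+r)·0.96 = 0.97696.
This holds for months 1–83. Entering month 84 the balance is £368.39; 4% of the post-interest balance is now below £15.00, so the flat £15.00 minimum applies from here.
From month 84 a fixed £15.00 at rate r clears £368.39 in 33 more payments. Total: 83 + 33 = 116 months.

116 months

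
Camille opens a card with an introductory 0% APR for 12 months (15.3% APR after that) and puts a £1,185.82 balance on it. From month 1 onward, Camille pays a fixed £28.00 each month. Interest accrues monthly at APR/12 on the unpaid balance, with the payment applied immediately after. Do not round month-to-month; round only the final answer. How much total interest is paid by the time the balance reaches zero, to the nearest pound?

£232

Promo months 1–12 at r₀ = 0%/12 = 0; months 13+ at r₁ = 15.3%/12 = 0.01275.
After month 12 (no interest yet): B = £1,185.82 − 12·£28.00 = £849.82.
Then at r₁ with £28.00/mo: n₂ = −ln(1 − r₁·B/P)/ln(1+r₁) ≈ 38.62 → 39 more payments.
Total paid = 50·£28.00 + £17.52 = £1,417.52; interest = £1,417.52 − £1,185.82 = £231.70.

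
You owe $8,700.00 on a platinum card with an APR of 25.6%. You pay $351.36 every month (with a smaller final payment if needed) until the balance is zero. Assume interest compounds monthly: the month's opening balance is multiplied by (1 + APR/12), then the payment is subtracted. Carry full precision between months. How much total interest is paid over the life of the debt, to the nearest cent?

$3,805.84

Monthly rate r = 25.6%/12 = 2.13333% = 0.0213333.
Payoff takes n = ⌈−ln(1 − rB₀/P)/ln(1+r)⌉ = ⌈35.590⌉ = 36 payments; the last is $208.24.
Total paid = 35·$351.36 + $208.24 = $12,505.84.
Total interest = total paid − principal = $12,505.84 − $8,700.00 = $3,805.84.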